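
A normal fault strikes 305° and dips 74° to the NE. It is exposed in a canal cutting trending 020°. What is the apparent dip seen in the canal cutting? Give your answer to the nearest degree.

73°

The section lies 75° from the strike.
tan α = tan 74° × sin 75° = 3.4874 × 0.9659 = 3.3686
apparent dip = arctan 3.3686 = 73.47°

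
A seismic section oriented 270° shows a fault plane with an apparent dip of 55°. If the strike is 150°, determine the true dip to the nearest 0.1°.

58.8°

β = acute angle between strike 150° and section 270° = 60°.
tan δ = tan α / sin β = tan 55° / sin 60° = 1.4281 / 0.8660 = 1.6491
δ = arctan(1.6491) = 58.77°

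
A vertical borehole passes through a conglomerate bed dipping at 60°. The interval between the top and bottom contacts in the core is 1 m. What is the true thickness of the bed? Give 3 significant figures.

0.500 m

True thickness t = h · cos(dip) = 1 × cos 60°
t = 1 × 0.5000 = 0.500 m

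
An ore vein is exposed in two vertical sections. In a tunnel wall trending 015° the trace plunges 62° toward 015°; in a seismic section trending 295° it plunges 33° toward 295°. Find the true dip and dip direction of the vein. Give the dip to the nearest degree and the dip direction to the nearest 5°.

true dip 62°, dip direction 005°

Represent each trace as a vector plunging at its apparent dip toward its trend (east-north-up frame): v₁ = (0.122, 0.453, -0.883), v₂ = (-0.760, 0.354, -0.545).
The plane normal is n = v₁ × v₂ ∝ (0.066, 0.737, 0.388).
Dip δ = arctan(|n_h|/n_z) = arctan(0.740/0.388) = 62.4°.
The horizontal component of n points toward azimuth atan2(n_x, n_y) = 5°, the dip direction.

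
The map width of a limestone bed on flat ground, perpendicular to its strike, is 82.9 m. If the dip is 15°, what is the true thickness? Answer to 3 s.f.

21.5 m

True thickness t = w · sin(dip) = 82.9 × sin 15°
t = 82.9 × 0.2588 = 21.456 m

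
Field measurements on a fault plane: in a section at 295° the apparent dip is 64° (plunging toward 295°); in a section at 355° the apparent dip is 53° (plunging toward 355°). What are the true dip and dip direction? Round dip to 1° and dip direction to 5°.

Represent each trace as a vector plunging at its apparent dip toward its trend (east-north-up frame): v₁ = (-0.397, 0.185, -0.899), v₂ = (-0.052, 0.600, -0.799).
Cross product v₁ × v₂ gives the pole to the plane: n ∝ (-0.391, 0.270, 0.228).
tan δ = √(n_x²+n_y²)/n_z = 0.475/0.228, so δ = 64.3°.
Dip direction = azimuth of (n_x, n_y) = atan2(-0.391, 0.270) = 305°.

true dip 64°, dip direction 305°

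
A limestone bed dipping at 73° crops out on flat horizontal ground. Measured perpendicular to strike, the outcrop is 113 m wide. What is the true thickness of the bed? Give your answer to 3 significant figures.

108 m

True thickness t = w · sin(dip) = 113 × sin 73°
t = 113 × 0.9563 = 108.062 m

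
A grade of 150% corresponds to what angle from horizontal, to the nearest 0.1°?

tan θ = 150/100 = 1.5000
θ = arctan(1.5000) = 56.31°

56.3°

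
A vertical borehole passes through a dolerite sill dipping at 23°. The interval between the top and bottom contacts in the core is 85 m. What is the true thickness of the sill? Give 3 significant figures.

True thickness t = h · cos(dip) = 85 × cos 23°
t = 85 × 0.9205 = 78.243 m

78.2 m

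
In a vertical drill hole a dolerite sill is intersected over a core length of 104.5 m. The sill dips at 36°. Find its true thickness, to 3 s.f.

84.5 m

True thickness t = h · cos(dip) = 104.5 × cos 36°
t = 104.5 × 0.8090 = 84.542 m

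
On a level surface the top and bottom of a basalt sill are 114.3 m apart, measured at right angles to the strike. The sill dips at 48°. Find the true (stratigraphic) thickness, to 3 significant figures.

True thickness t = w · sin(dip) = 114.3 × sin 48°
t = 114.3 × 0.7431 = 84.941 m

84.9 m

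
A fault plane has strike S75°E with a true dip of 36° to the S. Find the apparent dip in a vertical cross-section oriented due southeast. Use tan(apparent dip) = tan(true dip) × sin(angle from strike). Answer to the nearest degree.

The strike is S75°E and the section trends due southeast; the acute angle between them is β = 30°.
tan(apparent dip) = tan 36° · sin 30° = 0.3633
α = arctan(0.3633) = 19.96°

20°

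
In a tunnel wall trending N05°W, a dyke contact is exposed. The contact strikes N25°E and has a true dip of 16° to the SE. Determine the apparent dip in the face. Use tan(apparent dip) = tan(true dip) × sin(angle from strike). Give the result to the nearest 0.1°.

8.2°

The section lies 30° from the strike.
tan α = tan 16° × sin 30° = 0.2867 × 0.5000 = 0.1434
α = arctan(0.1434) = 8.16°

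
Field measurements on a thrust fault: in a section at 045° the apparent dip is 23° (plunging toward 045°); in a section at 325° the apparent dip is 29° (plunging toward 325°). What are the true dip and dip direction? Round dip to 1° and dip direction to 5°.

true dip 33°, dip direction 355°

Represent each trace as a vector plunging at its apparent dip toward its trend (east-north-up frame): v₁ = (0.651, 0.651, -0.391), v₂ = (-0.502, 0.716, -0.485).
n = v₁ × v₂ = (-0.036, 0.512, 0.793) (taken with n_z > 0).
tan δ = √(n_x²+n_y²)/n_z = 0.513/0.793, so δ = 32.9°.
Dip direction = atan2(-0.036, 0.512) = 356° (azimuth of n's horizontal projection).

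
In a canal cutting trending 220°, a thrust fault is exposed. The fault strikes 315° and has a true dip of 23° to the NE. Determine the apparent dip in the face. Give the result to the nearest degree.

Angle between strike (315°) and section (220°): β = 85°.
tan(apparent dip) = tan 23° · sin 85° = 0.4229
apparent dip = arctan 0.4229 = 22.92°

23°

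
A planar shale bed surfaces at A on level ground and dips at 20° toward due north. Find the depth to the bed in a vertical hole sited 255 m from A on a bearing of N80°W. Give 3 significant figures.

16.1 m

The hole lies 80° from the dip direction, so the down-dip offset is 255 × cos 80° = 44.28 m.
Depth = down-dip offset × tan(dip) = 44.28 × tan 20° = 44.28 × 0.3640
Depth = 16.12 m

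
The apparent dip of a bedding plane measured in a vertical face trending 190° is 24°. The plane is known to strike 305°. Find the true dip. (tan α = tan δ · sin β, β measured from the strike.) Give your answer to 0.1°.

26.2°

The section is 65° from the strike.
tan(true dip) = tan 24° / sin 65° = 0.4913
δ = arctan(0.4913) = 26.16°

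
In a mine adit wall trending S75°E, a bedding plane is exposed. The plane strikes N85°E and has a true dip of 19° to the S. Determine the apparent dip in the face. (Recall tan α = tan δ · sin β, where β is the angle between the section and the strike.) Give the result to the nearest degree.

7°

Angle between strike (N85°E) and section (S75°E): β = 20°.
tan(apparent dip) = tan 19° · sin 20° = 0.1178
apparent dip = arctan 0.1178 = 6.72°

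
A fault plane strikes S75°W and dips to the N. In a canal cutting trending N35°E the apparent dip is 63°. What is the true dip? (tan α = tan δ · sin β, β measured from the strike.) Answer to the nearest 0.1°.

71.9°

The section is 40° from the strike.
tan δ = tan α / sin β = tan 63° / sin 40° = 1.9626 / 0.6428 = 3.0533
δ = arctan(3.0533) = 71.87°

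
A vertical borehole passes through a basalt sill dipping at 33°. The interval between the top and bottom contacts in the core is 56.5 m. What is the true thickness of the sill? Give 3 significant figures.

True thickness t = h · cos(dip) = 56.5 × cos 33°
t = 56.5 × 0.8387 = 47.385 m

47.4 m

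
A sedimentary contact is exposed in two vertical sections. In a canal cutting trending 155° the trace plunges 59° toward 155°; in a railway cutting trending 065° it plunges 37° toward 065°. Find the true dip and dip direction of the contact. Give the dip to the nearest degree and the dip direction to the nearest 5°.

true dip 61°, dip direction 130°

Represent each trace as a vector plunging at its apparent dip toward its trend (east-north-up frame): v₁ = (0.218, -0.467, -0.857), v₂ = (0.724, 0.338, -0.602).
n = v₁ × v₂ = (0.570, -0.489, 0.411) (taken with n_z > 0).
True dip = arccos(n_z / |n|) = arccos(0.4801) = 61.3°.
The horizontal component of n points toward azimuth atan2(n_x, n_y) = 131°, the dip direction.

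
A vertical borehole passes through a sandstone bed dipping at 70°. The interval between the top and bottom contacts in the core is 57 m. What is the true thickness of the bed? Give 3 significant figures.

True thickness t = h · cos(dip) = 57 × cos 70°
t = 57 × 0.3420 = 19.495 m

19.5 m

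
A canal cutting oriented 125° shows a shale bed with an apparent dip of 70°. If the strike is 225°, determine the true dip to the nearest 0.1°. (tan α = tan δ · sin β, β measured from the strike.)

70.3°

β = acute angle between strike 225° and section 125° = 80°.
tan(true dip) = tan 70° / sin 80° = 2.7899
δ = arctan(2.7899) = 70.28°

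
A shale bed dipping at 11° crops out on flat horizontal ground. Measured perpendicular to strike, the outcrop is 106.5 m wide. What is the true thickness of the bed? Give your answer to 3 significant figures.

True thickness t = w · sin(dip) = 106.5 × sin 11°
t = 106.5 × 0.1908 = 20.321 m

20.3 m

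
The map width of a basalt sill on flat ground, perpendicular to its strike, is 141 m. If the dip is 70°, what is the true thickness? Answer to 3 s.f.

132 m

True thickness t = w · sin(dip) = 141 × sin 70°
t = 141 × 0.9397 = 132.497 m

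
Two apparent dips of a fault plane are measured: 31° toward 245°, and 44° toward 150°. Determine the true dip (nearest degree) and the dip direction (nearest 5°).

Each apparent-dip line lies in the plane. As unit vectors (x east, y north, z up), v₁ plunges 31°→245° and v₂ plunges 44°→150°.
The plane normal is n = v₁ × v₂ ∝ (-0.069, -0.725, 0.614).
tan δ = √(n_x²+n_y²)/n_z = 0.728/0.614, so δ = 49.9°.
Dip direction = azimuth of (n_x, n_y) = atan2(-0.069, -0.725) = 185°.

true dip 50°, dip direction 185°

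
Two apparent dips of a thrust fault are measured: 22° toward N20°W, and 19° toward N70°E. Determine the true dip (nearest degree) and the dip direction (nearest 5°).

true dip 28°, dip direction 020°

The two traces are lines in the plane: v₁ = (sin 340°·cos 22°, cos 340°·cos 22°, −sin 22°), v₂ = (sin 70°·cos 19°, cos 70°·cos 19°, −sin 19°).
n = v₁ × v₂ = (0.163, 0.436, 0.877) (taken with n_z > 0).
tan δ = √(n_x²+n_y²)/n_z = 0.465/0.877, so δ = 28.0°.
Dip direction = azimuth of (n_x, n_y) = atan2(0.163, 0.436) = 20°.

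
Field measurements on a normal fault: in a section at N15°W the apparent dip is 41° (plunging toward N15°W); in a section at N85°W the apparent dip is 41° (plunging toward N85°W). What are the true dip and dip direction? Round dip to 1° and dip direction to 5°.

The two traces are lines in the plane: v₁ = (sin 345°·cos 41°, cos 345°·cos 41°, −sin 41°), v₂ = (sin 275°·cos 41°, cos 275°·cos 41°, −sin 41°).
The plane normal is n = v₁ × v₂ ∝ (-0.435, 0.365, 0.535).
tan δ = √(n_x²+n_y²)/n_z = 0.568/0.535, so δ = 46.7°.
The horizontal component of n points toward azimuth atan2(n_x, n_y) = 310°, the dip direction.

true dip 47°, dip direction 310°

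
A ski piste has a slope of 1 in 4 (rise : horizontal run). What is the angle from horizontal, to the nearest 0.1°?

tan θ = 1/4 = 0.2500
θ = arctan(0.2500) = 14.04°

14.0°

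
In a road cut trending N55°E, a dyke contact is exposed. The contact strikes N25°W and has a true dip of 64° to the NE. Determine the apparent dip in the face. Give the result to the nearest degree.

64°

The section lies 80° from the strike.
tan(apparent dip) = tan 64° · sin 80° = 2.0192
α = arctan(2.0192) = 63.65°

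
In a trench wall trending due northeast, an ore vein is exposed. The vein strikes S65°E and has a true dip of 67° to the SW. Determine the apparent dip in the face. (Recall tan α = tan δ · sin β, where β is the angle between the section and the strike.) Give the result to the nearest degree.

66°

The strike is S65°E and the section trends due northeast; the acute angle between them is β = 70°.
tan(apparent dip) = tan 67° · sin 70° = 2.2138
α = arctan(2.2138) = 65.69°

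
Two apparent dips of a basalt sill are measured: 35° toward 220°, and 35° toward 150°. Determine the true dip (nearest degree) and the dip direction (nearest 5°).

Each apparent-dip line lies in the plane. As unit vectors (x east, y north, z up), v₁ plunges 35°→220° and v₂ plunges 35°→150°.
The plane normal is n = v₁ × v₂ ∝ (-0.047, -0.537, 0.631).
True dip = arccos(n_z / |n|) = arccos(0.7601) = 40.5°.
Dip direction = azimuth of (n_x, n_y) = atan2(-0.047, -0.537) = 185°.

true dip 41°, dip direction 185°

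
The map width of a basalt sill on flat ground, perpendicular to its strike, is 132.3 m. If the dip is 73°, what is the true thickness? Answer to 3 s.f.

127 m

True thickness t = w · sin(dip) = 132.3 × sin 73°
t = 132.3 × 0.9563 = 126.519 m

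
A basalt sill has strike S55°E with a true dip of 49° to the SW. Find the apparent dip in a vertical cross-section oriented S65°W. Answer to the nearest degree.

The strike is S55°E and the section trends S65°W; the acute angle between them is β = 60°.
tan α = tan 49° × sin 60° = 1.1504 × 0.8660 = 0.9962
α = arctan(0.9962) = 44.89°

45°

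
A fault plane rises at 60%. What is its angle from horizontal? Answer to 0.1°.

31.0°

tan θ = 60/100 = 0.6000
θ = arctan(0.6000) = 30.96°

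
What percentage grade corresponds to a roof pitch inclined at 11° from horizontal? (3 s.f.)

grade % = 100 × tan 11° = 100 × 0.1944

19.4%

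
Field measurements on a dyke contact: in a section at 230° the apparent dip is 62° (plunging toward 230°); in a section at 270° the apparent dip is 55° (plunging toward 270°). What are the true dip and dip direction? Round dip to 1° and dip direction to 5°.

Each apparent-dip line lies in the plane. As unit vectors (x east, y north, z up), v₁ plunges 62°→230° and v₂ plunges 55°→270°.
The plane normal is n = v₁ × v₂ ∝ (-0.247, -0.212, 0.173).
Dip δ = arctan(|n_h|/n_z) = arctan(0.326/0.173) = 62.0°.
Dip direction = atan2(-0.247, -0.212) = 229° (azimuth of n's horizontal projection).

true dip 62°, dip direction 230°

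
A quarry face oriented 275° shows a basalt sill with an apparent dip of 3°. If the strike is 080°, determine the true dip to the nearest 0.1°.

11.4°

The section is 15° from the strike.
tan δ = tan α / sin β = tan 3° / sin 15° = 0.0524 / 0.2588 = 0.2025
δ = arctan(0.2025) = 11.45°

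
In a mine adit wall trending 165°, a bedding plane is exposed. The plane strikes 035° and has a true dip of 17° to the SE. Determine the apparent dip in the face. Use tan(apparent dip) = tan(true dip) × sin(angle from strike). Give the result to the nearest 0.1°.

13.2°

The section lies 50° from the strike.
tan α = tan 17° × sin 50° = 0.3057 × 0.7660 = 0.2342
apparent dip = arctan 0.2342 = 13.18°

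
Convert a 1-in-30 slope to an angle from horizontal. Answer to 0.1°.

1.9°

tan θ = 1/30 = 0.0333
θ = arctan(0.0333) = 1.91°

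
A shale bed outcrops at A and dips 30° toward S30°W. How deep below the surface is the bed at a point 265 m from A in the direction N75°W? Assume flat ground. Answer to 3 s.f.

The hole lies 75° from the dip direction, so the down-dip offset is 265 × cos 75° = 68.59 m.
Depth = down-dip offset × tan(dip) = 68.59 × tan 30° = 68.59 × 0.5774
Depth = 39.60 m

39.6 m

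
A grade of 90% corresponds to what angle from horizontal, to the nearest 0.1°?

42.0°

tan θ = 90/100 = 0.9000
θ = arctan(0.9000) = 41.99°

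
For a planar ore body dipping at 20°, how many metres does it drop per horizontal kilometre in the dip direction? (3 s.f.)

364 m

drop per km = 1000 × tan 20° = 1000 × 0.3640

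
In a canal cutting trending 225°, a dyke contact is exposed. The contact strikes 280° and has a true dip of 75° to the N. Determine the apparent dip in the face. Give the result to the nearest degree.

The strike is 280° and the section trends 225°; the acute angle between them is β = 55°.
tan α = tan 75° × sin 55° = 3.7321 × 0.8192 = 3.0571
apparent dip = arctan 3.0571 = 71.89°

72°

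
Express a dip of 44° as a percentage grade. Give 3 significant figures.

96.6%

grade % = 100 × tan 44° = 100 × 0.9657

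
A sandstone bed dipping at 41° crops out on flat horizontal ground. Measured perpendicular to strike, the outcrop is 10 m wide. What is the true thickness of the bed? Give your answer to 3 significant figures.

True thickness t = w · sin(dip) = 10 × sin 41°
t = 10 × 0.6561 = 6.561 m

6.56 m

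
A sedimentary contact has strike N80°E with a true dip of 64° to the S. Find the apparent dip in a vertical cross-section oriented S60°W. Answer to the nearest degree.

35°

The strike is N80°E and the section trends S60°W; the acute angle between them is β = 20°.
tan α = tan 64° × sin 20° = 2.0503 × 0.3420 = 0.7012
α = arctan(0.7012) = 35.04°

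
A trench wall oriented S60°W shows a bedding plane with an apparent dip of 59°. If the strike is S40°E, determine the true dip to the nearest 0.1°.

59.4°

β = acute angle between strike S40°E and section S60°W = 80°.
tan(true dip) = tan 59° / sin 80° = 1.6900
true dip = arctan 1.6900 = 59.39°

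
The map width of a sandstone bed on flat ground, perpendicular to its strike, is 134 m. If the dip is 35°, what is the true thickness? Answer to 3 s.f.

76.9 m

True thickness t = w · sin(dip) = 134 × sin 35°
t = 134 × 0.5736 = 76.859 m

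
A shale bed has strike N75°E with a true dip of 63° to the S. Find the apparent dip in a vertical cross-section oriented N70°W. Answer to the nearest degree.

48°

Angle between strike (N75°E) and section (N70°W): β = 35°.
tan(apparent dip) = tan 63° · sin 35° = 1.1257
apparent dip = arctan 1.1257 = 48.38°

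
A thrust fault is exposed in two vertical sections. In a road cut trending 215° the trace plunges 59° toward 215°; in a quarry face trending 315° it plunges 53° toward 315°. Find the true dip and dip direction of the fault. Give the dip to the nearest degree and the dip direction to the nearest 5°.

The two traces are lines in the plane: v₁ = (sin 215°·cos 59°, cos 215°·cos 59°, −sin 59°), v₂ = (sin 315°·cos 53°, cos 315°·cos 53°, −sin 53°).
n = v₁ × v₂ = (-0.702, -0.129, 0.305) (taken with n_z > 0).
Dip δ = arctan(|n_h|/n_z) = arctan(0.713/0.305) = 66.8°.
The horizontal component of n points toward azimuth atan2(n_x, n_y) = 260°, the dip direction.

true dip 67°, dip direction 260°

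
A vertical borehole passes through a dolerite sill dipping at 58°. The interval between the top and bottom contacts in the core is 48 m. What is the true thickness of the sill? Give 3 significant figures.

True thickness t = h · cos(dip) = 48 × cos 58°
t = 48 × 0.5299 = 25.436 m

25.4 m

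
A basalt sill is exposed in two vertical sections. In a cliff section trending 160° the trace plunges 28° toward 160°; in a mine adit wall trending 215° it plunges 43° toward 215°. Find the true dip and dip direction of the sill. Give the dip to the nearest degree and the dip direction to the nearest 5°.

true dip 43°, dip direction 215°

Each apparent-dip line lies in the plane. As unit vectors (x east, y north, z up), v₁ plunges 28°→160° and v₂ plunges 43°→215°.
n = v₁ × v₂ = (-0.285, -0.403, 0.529) (taken with n_z > 0).
tan δ = √(n_x²+n_y²)/n_z = 0.493/0.529, so δ = 43.0°.
Dip direction = azimuth of (n_x, n_y) = atan2(-0.285, -0.403) = 215°.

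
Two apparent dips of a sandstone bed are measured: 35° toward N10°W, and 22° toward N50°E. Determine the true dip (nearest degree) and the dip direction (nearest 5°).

Each apparent-dip line lies in the plane. As unit vectors (x east, y north, z up), v₁ plunges 35°→N10°W and v₂ plunges 22°→N50°E.
Cross product v₁ × v₂ gives the pole to the plane: n ∝ (-0.040, 0.461, 0.658).
True dip = arccos(n_z / |n|) = arccos(0.8181) = 35.1°.
Dip direction = azimuth of (n_x, n_y) = atan2(-0.040, 0.461) = 355°.

true dip 35°, dip direction 355°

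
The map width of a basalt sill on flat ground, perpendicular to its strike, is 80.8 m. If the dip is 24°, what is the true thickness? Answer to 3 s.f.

32.9 m

True thickness t = w · sin(dip) = 80.8 × sin 24°
t = 80.8 × 0.4067 = 32.864 m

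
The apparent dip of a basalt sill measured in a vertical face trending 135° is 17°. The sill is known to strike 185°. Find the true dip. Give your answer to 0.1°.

The section is 50° from the strike.
tan δ = tan α / sin β = tan 17° / sin 50° = 0.3057 / 0.7660 = 0.3991
δ = arctan(0.3991) = 21.76°

21.8°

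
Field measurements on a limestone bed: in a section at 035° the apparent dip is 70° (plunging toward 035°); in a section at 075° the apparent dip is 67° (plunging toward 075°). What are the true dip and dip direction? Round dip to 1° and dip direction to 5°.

The two traces are lines in the plane: v₁ = (sin 35°·cos 70°, cos 35°·cos 70°, −sin 70°), v₂ = (sin 75°·cos 67°, cos 75°·cos 67°, −sin 67°).
Cross product v₁ × v₂ gives the pole to the plane: n ∝ (0.163, 0.174, 0.086).
tan δ = √(n_x²+n_y²)/n_z = 0.238/0.086, so δ = 70.2°.
Dip direction = azimuth of (n_x, n_y) = atan2(0.163, 0.174) = 43°.

true dip 70°, dip direction 045°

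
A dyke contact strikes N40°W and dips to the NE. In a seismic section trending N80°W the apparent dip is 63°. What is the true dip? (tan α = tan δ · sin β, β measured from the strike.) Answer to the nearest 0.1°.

β = acute angle between strike N40°W and section N80°W = 40°.
tan δ = tan α / sin β = tan 63° / sin 40° = 1.9626 / 0.6428 = 3.0533
δ = arctan(3.0533) = 71.87°

71.9°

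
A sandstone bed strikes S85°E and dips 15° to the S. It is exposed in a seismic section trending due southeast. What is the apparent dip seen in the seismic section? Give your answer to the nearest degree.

10°

Angle between strike (S85°E) and section (due southeast): β = 40°.
tan α = tan 15° × sin 40° = 0.2679 × 0.6428 = 0.1722
α = arctan(0.1722) = 9.77°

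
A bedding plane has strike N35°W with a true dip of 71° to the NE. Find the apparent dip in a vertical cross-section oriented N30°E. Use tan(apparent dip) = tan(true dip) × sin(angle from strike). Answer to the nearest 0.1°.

69.2°

The section lies 65° from the strike.
tan(apparent dip) = tan 71° · sin 65° = 2.6321
α = arctan(2.6321) = 69.20°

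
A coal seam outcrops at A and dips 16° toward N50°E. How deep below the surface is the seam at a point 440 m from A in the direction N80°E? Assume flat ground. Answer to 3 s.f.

The hole lies 30° from the dip direction, so the down-dip offset is 440 × cos 30° = 381.05 m.
Depth = down-dip offset × tan(dip) = 381.05 × tan 16° = 381.05 × 0.2867
Depth = 109.26 m

109 m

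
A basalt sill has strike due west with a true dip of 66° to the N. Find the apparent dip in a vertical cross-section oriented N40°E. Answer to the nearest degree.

60°

Angle between strike (due west) and section (N40°E): β = 50°.
tan(apparent dip) = tan 66° · sin 50° = 1.7206
α = arctan(1.7206) = 59.83°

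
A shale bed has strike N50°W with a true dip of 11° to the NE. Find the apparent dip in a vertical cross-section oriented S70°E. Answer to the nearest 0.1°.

3.8°

The strike is N50°W and the section trends S70°E; the acute angle between them is β = 20°.
tan(apparent dip) = tan 11° · sin 20° = 0.0665
apparent dip = arctan 0.0665 = 3.80°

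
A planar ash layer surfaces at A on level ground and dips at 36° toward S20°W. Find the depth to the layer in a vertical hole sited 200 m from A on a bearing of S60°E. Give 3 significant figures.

25.2 m

The hole lies 80° from the dip direction, so the down-dip offset is 200 × cos 80° = 34.73 m.
Depth = down-dip offset × tan(dip) = 34.73 × tan 36° = 34.73 × 0.7265
Depth = 25.23 m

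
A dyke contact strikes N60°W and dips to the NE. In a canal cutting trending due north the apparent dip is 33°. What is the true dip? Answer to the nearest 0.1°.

The section is 60° from the strike.
tan δ = tan α / sin β = tan 33° / sin 60° = 0.6494 / 0.8660 = 0.7499
true dip = arctan 0.7499 = 36.87°

36.9°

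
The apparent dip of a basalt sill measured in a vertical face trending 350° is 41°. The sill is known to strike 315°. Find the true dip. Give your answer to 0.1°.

β = acute angle between strike 315° and section 350° = 35°.
tan δ = tan α / sin β = tan 41° / sin 35° = 0.8693 / 0.5736 = 1.5156
δ = arctan(1.5156) = 56.58°

56.6°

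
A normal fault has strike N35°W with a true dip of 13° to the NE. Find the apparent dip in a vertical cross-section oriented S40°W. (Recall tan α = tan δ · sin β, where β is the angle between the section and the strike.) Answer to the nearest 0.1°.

12.6°

The section lies 75° from the strike.
tan α = tan 13° × sin 75° = 0.2309 × 0.9659 = 0.2230
apparent dip = arctan 0.2230 = 12.57°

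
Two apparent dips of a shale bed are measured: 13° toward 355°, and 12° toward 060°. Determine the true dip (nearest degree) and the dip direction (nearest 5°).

The two traces are lines in the plane: v₁ = (sin 355°·cos 13°, cos 355°·cos 13°, −sin 13°), v₂ = (sin 60°·cos 12°, cos 60°·cos 12°, −sin 12°).
n = v₁ × v₂ = (0.092, 0.208, 0.864) (taken with n_z > 0).
tan δ = √(n_x²+n_y²)/n_z = 0.228/0.864, so δ = 14.8°.
Dip direction = azimuth of (n_x, n_y) = atan2(0.092, 0.208) = 24°.

true dip 15°, dip direction 025°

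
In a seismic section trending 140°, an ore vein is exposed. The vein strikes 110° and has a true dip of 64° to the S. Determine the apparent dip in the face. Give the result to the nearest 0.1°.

45.7°

The strike is 110° and the section trends 140°; the acute angle between them is β = 30°.
tan α = tan 64° × sin 30° = 2.0503 × 0.5000 = 1.0252
apparent dip = arctan 1.0252 = 45.71°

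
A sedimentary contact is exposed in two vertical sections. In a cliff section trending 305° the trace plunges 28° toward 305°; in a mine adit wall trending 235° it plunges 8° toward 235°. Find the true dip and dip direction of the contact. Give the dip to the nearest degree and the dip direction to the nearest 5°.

true dip 28°, dip direction 310°

Represent each trace as a vector plunging at its apparent dip toward its trend (east-north-up frame): v₁ = (-0.723, 0.506, -0.469), v₂ = (-0.811, -0.568, -0.139).
The plane normal is n = v₁ × v₂ ∝ (-0.337, 0.280, 0.822).
Dip δ = arctan(|n_h|/n_z) = arctan(0.438/0.822) = 28.1°.
The horizontal component of n points toward azimuth atan2(n_x, n_y) = 310°, the dip direction.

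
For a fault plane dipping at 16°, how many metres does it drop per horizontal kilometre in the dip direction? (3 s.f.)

287 m

drop per km = 1000 × tan 16° = 1000 × 0.2867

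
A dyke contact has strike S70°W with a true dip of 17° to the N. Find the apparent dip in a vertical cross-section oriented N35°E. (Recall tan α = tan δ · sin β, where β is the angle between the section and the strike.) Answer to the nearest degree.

10°

The section lies 35° from the strike.
tan(apparent dip) = tan 17° · sin 35° = 0.1754
apparent dip = arctan 0.1754 = 9.95°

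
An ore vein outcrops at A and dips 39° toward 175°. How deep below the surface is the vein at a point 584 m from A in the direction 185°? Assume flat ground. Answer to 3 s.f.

466 m

The hole lies 10° from the dip direction, so the down-dip offset is 584 × cos 10° = 575.13 m.
Depth = down-dip offset × tan(dip) = 575.13 × tan 39° = 575.13 × 0.8098
Depth = 465.73 m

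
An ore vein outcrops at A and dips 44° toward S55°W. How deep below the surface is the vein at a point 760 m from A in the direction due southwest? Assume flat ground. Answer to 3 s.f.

723 m

The hole lies 10° from the dip direction, so the down-dip offset is 760 × cos 10° = 748.45 m.
Depth = down-dip offset × tan(dip) = 748.45 × tan 44° = 748.45 × 0.9657
Depth = 722.77 m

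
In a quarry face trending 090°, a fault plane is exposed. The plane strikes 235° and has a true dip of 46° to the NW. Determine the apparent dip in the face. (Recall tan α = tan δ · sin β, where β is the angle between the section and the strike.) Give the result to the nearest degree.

Angle between strike (235°) and section (090°): β = 35°.
tan(apparent dip) = tan 46° · sin 35° = 0.5940
α = arctan(0.5940) = 30.71°

31°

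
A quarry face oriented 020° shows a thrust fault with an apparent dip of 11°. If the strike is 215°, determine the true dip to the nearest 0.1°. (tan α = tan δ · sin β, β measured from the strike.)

36.9°

β = acute angle between strike 215° and section 020° = 15°.
tan(true dip) = tan 11° / sin 15° = 0.7510
δ = arctan(0.7510) = 36.91°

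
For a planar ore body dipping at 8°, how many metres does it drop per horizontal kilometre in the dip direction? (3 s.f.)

141 m

drop per km = 1000 × tan 8° = 1000 × 0.1405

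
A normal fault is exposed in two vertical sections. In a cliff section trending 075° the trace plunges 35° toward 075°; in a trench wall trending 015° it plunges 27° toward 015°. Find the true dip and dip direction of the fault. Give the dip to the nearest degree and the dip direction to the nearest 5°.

The two traces are lines in the plane: v₁ = (sin 75°·cos 35°, cos 75°·cos 35°, −sin 35°), v₂ = (sin 15°·cos 27°, cos 15°·cos 27°, −sin 27°).
n = v₁ × v₂ = (0.397, 0.227, 0.632) (taken with n_z > 0).
True dip = arccos(n_z / |n|) = arccos(0.8100) = 35.9°.
Dip direction = azimuth of (n_x, n_y) = atan2(0.397, 0.227) = 60°.

true dip 36°, dip direction 060°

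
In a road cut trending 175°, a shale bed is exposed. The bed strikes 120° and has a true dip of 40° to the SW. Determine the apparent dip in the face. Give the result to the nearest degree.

The strike is 120° and the section trends 175°; the acute angle between them is β = 55°.
tan(apparent dip) = tan 40° · sin 55° = 0.6874
apparent dip = arctan 0.6874 = 34.50°

35°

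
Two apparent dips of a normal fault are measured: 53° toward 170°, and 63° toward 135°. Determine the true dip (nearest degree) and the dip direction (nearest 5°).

Represent each trace as a vector plunging at its apparent dip toward its trend (east-north-up frame): v₁ = (0.105, -0.593, -0.799), v₂ = (0.321, -0.321, -0.891).
n = v₁ × v₂ = (0.272, -0.163, 0.157) (taken with n_z > 0).
tan δ = √(n_x²+n_y²)/n_z = 0.317/0.157, so δ = 63.7°.
Dip direction = azimuth of (n_x, n_y) = atan2(0.272, -0.163) = 121°.

true dip 64°, dip direction 120°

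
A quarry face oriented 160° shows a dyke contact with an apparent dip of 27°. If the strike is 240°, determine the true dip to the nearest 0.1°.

β = acute angle between strike 240° and section 160° = 80°.
tan δ = tan α / sin β = tan 27° / sin 80° = 0.5095 / 0.9848 = 0.5174
δ = arctan(0.5174) = 27.36°

27.4°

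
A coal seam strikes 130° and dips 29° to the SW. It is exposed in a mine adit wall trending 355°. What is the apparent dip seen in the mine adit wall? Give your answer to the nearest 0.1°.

The section lies 45° from the strike.
tan(apparent dip) = tan 29° · sin 45° = 0.3920
apparent dip = arctan 0.3920 = 21.40°

21.4°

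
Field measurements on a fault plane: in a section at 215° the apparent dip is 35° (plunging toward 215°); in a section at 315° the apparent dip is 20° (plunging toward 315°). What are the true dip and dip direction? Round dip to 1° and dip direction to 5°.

Each apparent-dip line lies in the plane. As unit vectors (x east, y north, z up), v₁ plunges 35°→215° and v₂ plunges 20°→315°.
The plane normal is n = v₁ × v₂ ∝ (-0.611, -0.220, 0.758).
tan δ = √(n_x²+n_y²)/n_z = 0.649/0.758, so δ = 40.6°.
Dip direction = atan2(-0.611, -0.220) = 250° (azimuth of n's horizontal projection).

true dip 41°, dip direction 250°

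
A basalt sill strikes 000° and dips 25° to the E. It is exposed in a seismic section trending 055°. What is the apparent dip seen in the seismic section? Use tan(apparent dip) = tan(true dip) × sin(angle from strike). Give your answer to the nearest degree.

The strike is 000° and the section trends 055°; the acute angle between them is β = 55°.
tan α = tan 25° × sin 55° = 0.4663 × 0.8192 = 0.3820
α = arctan(0.3820) = 20.91°

21°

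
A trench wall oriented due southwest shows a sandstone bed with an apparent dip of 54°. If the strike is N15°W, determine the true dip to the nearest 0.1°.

The section is 60° from the strike.
tan δ = tan α / sin β = tan 54° / sin 60° = 1.3764 / 0.8660 = 1.5893
true dip = arctan 1.5893 = 57.82°

57.8°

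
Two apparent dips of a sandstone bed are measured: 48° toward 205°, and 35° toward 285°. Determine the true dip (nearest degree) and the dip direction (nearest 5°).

true dip 51°, dip direction 230°

The two traces are lines in the plane: v₁ = (sin 205°·cos 48°, cos 205°·cos 48°, −sin 48°), v₂ = (sin 285°·cos 35°, cos 285°·cos 35°, −sin 35°).
Cross product v₁ × v₂ gives the pole to the plane: n ∝ (-0.505, -0.426, 0.540).
True dip = arccos(n_z / |n|) = arccos(0.6326) = 50.8°.
Dip direction = azimuth of (n_x, n_y) = atan2(-0.505, -0.426) = 230°.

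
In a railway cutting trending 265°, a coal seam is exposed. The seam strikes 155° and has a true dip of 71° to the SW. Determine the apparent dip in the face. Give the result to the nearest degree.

The strike is 155° and the section trends 265°; the acute angle between them is β = 70°.
tan α = tan 71° × sin 70° = 2.9042 × 0.9397 = 2.7291
apparent dip = arctan 2.7291 = 69.88°

70°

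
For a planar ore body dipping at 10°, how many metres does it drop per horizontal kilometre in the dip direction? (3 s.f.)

176 m

drop per km = 1000 × tan 10° = 1000 × 0.1763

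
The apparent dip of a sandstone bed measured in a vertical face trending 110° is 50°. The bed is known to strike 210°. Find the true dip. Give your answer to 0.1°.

β = acute angle between strike 210° and section 110° = 80°.
tan(true dip) = tan 50° / sin 80° = 1.2101
δ = arctan(1.2101) = 50.43°

50.4°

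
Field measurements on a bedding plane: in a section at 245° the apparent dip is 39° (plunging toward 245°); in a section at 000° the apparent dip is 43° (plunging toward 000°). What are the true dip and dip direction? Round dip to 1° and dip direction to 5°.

true dip 58°, dip direction 305°

Represent each trace as a vector plunging at its apparent dip toward its trend (east-north-up frame): v₁ = (-0.704, -0.328, -0.629), v₂ = (0.000, 0.731, -0.682).
n = v₁ × v₂ = (-0.684, 0.480, 0.515) (taken with n_z > 0).
True dip = arccos(n_z / |n|) = arccos(0.5246) = 58.4°.
Dip direction = atan2(-0.684, 0.480) = 305° (azimuth of n's horizontal projection).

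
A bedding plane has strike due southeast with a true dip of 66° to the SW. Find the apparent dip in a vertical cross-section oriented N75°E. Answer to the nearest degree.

63°

The section lies 60° from the strike.
tan α = tan 66° × sin 60° = 2.2460 × 0.8660 = 1.9451
α = arctan(1.9451) = 62.79°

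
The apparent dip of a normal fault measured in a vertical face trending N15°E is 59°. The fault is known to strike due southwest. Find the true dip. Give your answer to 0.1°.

73.3°

The section is 30° from the strike.
tan(true dip) = tan 59° / sin 30° = 3.3286
δ = arctan(3.3286) = 73.28°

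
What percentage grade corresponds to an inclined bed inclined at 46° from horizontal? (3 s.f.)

grade % = 100 × tan 46° = 100 × 1.0355

104%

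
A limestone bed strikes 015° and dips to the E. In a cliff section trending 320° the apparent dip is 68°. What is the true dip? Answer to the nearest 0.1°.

71.7°

β = acute angle between strike 015° and section 320° = 55°.
tan δ = tan α / sin β = tan 68° / sin 55° = 2.4751 / 0.8192 = 3.0215
true dip = arctan 3.0215 = 71.69°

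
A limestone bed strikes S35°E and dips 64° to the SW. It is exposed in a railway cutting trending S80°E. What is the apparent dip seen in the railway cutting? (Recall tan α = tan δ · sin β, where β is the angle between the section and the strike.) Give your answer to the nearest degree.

The section lies 45° from the strike.
tan(apparent dip) = tan 64° · sin 45° = 1.4498
α = arctan(1.4498) = 55.40°

55°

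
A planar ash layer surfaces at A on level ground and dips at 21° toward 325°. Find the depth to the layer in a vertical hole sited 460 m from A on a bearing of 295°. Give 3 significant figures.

The hole lies 30° from the dip direction, so the down-dip offset is 460 × cos 30° = 398.37 m.
Depth = down-dip offset × tan(dip) = 398.37 × tan 21° = 398.37 × 0.3839
Depth = 152.92 m

153 m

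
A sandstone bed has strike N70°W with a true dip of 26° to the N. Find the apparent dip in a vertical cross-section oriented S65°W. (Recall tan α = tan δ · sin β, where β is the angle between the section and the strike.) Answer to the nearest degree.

19°

The section lies 45° from the strike.
tan(apparent dip) = tan 26° · sin 45° = 0.3449
α = arctan(0.3449) = 19.03°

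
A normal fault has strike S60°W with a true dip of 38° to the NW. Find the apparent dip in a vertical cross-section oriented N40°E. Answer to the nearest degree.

Angle between strike (S60°W) and section (N40°E): β = 20°.
tan α = tan 38° × sin 20° = 0.7813 × 0.3420 = 0.2672
apparent dip = arctan 0.2672 = 14.96°

15°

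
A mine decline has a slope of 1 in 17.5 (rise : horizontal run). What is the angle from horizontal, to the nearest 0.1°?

3.3°

tan θ = 1/17.5 = 0.0571
θ = arctan(0.0571) = 3.27°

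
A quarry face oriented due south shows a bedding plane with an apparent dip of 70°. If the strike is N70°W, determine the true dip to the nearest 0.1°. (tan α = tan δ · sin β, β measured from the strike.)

71.1°

The section is 70° from the strike.
tan(true dip) = tan 70° / sin 70° = 2.9238
true dip = arctan 2.9238 = 71.12°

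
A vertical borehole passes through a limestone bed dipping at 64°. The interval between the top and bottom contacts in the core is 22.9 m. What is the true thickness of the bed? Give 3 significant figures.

10.0 m

True thickness t = h · cos(dip) = 22.9 × cos 64°
t = 22.9 × 0.4384 = 10.039 m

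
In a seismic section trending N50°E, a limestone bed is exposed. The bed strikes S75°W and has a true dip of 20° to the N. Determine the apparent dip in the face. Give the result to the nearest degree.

The section lies 25° from the strike.
tan α = tan 20° × sin 25° = 0.3640 × 0.4226 = 0.1538
α = arctan(0.1538) = 8.74°

9°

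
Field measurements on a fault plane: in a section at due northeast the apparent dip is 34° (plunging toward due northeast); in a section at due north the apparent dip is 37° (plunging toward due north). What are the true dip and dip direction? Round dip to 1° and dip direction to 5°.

Each apparent-dip line lies in the plane. As unit vectors (x east, y north, z up), v₁ plunges 34°→due northeast and v₂ plunges 37°→due north.
Cross product v₁ × v₂ gives the pole to the plane: n ∝ (0.094, 0.353, 0.468).
True dip = arccos(n_z / |n|) = arccos(0.7886) = 37.9°.
Dip direction = azimuth of (n_x, n_y) = atan2(0.094, 0.353) = 15°.

true dip 38°, dip direction 015°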